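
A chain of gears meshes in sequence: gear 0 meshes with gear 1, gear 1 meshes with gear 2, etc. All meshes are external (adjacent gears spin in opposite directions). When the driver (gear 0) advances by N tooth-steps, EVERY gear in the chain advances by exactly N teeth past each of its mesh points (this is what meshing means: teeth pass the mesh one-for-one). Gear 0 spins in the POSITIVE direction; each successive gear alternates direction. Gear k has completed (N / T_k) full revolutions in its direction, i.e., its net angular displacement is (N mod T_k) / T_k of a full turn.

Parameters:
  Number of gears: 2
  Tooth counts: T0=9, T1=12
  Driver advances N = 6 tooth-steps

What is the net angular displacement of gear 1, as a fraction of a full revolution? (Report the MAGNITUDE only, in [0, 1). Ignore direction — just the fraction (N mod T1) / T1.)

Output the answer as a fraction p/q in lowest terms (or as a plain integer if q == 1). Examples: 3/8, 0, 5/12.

Answer: 1/2

Derivation:
Chain of 2 gears, tooth counts: [9, 12]
  gear 0: T0=9, direction=positive, advance = 6 mod 9 = 6 teeth = 6/9 turn
  gear 1: T1=12, direction=negative, advance = 6 mod 12 = 6 teeth = 6/12 turn
Gear 1: 6 mod 12 = 6
Fraction = 6 / 12 = 1/2 (gcd(6,12)=6) = 1/2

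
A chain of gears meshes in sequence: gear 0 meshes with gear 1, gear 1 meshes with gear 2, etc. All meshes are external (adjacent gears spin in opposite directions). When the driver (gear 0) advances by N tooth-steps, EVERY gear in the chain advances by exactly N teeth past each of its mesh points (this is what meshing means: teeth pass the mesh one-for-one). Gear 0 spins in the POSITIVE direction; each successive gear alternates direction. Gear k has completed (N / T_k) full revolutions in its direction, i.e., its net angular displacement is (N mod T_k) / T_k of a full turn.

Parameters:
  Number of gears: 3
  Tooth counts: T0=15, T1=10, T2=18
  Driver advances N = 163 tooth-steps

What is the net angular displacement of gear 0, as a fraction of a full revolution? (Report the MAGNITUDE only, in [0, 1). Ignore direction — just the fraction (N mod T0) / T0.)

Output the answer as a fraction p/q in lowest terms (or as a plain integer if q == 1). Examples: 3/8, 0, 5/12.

Chain of 3 gears, tooth counts: [15, 10, 18]
  gear 0: T0=15, direction=positive, advance = 163 mod 15 = 13 teeth = 13/15 turn
  gear 1: T1=10, direction=negative, advance = 163 mod 10 = 3 teeth = 3/10 turn
  gear 2: T2=18, direction=positive, advance = 163 mod 18 = 1 teeth = 1/18 turn
Gear 0: 163 mod 15 = 13
Fraction = 13 / 15 = 13/15 (gcd(13,15)=1) = 13/15

Answer: 13/15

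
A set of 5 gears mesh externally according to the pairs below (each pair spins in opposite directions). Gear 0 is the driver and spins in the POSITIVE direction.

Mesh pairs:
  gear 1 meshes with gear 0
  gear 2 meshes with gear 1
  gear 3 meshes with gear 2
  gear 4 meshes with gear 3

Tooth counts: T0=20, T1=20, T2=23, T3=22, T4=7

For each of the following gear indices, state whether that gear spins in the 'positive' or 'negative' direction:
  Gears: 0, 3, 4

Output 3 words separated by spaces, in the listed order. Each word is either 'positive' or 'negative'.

Gear 0 (driver): positive (depth 0)
  gear 1: meshes with gear 0 -> depth 1 -> negative (opposite of gear 0)
  gear 2: meshes with gear 1 -> depth 2 -> positive (opposite of gear 1)
  gear 3: meshes with gear 2 -> depth 3 -> negative (opposite of gear 2)
  gear 4: meshes with gear 3 -> depth 4 -> positive (opposite of gear 3)
Queried indices 0, 3, 4 -> positive, negative, positive

Answer: positive negative positive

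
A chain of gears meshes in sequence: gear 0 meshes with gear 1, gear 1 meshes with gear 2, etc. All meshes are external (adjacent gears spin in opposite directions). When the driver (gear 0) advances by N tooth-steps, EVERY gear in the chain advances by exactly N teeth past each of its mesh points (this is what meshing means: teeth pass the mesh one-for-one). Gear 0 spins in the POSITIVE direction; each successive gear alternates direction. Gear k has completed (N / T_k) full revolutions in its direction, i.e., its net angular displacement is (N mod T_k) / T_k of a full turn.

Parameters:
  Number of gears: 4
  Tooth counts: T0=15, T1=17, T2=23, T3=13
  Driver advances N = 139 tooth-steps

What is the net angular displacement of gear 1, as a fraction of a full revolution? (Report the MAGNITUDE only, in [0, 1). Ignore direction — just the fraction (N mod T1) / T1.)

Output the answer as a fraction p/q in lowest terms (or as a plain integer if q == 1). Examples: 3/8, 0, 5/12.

Chain of 4 gears, tooth counts: [15, 17, 23, 13]
  gear 0: T0=15, direction=positive, advance = 139 mod 15 = 4 teeth = 4/15 turn
  gear 1: T1=17, direction=negative, advance = 139 mod 17 = 3 teeth = 3/17 turn
  gear 2: T2=23, direction=positive, advance = 139 mod 23 = 1 teeth = 1/23 turn
  gear 3: T3=13, direction=negative, advance = 139 mod 13 = 9 teeth = 9/13 turn
Gear 1: 139 mod 17 = 3
Fraction = 3 / 17 = 3/17 (gcd(3,17)=1) = 3/17

Answer: 3/17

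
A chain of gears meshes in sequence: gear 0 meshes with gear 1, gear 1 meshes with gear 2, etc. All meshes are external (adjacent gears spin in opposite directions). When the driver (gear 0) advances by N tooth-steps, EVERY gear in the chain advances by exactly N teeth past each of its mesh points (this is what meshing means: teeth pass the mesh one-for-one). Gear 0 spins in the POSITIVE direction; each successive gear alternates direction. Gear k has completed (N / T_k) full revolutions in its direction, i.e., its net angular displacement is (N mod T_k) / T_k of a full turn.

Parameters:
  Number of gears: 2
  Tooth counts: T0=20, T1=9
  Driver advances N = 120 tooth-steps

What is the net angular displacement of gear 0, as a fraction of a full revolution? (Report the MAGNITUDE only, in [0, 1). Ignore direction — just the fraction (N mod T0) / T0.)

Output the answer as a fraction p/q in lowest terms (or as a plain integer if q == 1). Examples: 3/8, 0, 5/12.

Answer: 0

Derivation:
Chain of 2 gears, tooth counts: [20, 9]
  gear 0: T0=20, direction=positive, advance = 120 mod 20 = 0 teeth = 0/20 turn
  gear 1: T1=9, direction=negative, advance = 120 mod 9 = 3 teeth = 3/9 turn
Gear 0: 120 mod 20 = 0
Fraction = 0 / 20 = 0/1 (gcd(0,20)=20) = 0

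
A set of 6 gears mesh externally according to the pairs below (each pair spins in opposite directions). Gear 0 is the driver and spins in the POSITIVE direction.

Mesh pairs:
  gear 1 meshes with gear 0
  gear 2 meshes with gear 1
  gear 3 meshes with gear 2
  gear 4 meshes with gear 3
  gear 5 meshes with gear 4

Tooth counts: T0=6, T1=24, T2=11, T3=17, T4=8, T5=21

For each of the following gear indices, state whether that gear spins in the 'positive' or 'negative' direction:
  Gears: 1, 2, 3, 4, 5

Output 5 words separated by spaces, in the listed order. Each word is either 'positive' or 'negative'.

Gear 0 (driver): positive (depth 0)
  gear 1: meshes with gear 0 -> depth 1 -> negative (opposite of gear 0)
  gear 2: meshes with gear 1 -> depth 2 -> positive (opposite of gear 1)
  gear 3: meshes with gear 2 -> depth 3 -> negative (opposite of gear 2)
  gear 4: meshes with gear 3 -> depth 4 -> positive (opposite of gear 3)
  gear 5: meshes with gear 4 -> depth 5 -> negative (opposite of gear 4)
Queried indices 1, 2, 3, 4, 5 -> negative, positive, negative, positive, negative

Answer: negative positive negative positive negative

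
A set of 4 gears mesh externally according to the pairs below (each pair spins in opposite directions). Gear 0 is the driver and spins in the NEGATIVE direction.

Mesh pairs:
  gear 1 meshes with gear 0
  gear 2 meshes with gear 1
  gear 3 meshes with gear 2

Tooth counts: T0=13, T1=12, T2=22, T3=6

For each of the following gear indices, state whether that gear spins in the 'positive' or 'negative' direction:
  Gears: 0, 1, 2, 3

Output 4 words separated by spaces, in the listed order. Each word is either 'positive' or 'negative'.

Gear 0 (driver): negative (depth 0)
  gear 1: meshes with gear 0 -> depth 1 -> positive (opposite of gear 0)
  gear 2: meshes with gear 1 -> depth 2 -> negative (opposite of gear 1)
  gear 3: meshes with gear 2 -> depth 3 -> positive (opposite of gear 2)
Queried indices 0, 1, 2, 3 -> negative, positive, negative, positive

Answer: negative positive negative positive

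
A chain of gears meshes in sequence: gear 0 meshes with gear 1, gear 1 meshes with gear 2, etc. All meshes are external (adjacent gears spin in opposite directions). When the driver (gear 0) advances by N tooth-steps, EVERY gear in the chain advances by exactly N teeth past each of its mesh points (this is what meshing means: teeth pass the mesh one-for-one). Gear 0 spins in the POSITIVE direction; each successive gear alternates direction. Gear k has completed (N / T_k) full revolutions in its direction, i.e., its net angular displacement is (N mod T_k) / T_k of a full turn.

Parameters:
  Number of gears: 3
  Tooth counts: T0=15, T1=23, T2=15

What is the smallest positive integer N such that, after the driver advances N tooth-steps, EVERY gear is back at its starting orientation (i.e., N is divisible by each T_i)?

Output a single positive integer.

Gear k returns to start when N is a multiple of T_k.
All gears at start simultaneously when N is a common multiple of [15, 23, 15]; the smallest such N is lcm(15, 23, 15).
Start: lcm = T0 = 15
Fold in T1=23: gcd(15, 23) = 1; lcm(15, 23) = 15 * 23 / 1 = 345 / 1 = 345
Fold in T2=15: gcd(345, 15) = 15; lcm(345, 15) = 345 * 15 / 15 = 5175 / 15 = 345
Full cycle length = 345

Answer: 345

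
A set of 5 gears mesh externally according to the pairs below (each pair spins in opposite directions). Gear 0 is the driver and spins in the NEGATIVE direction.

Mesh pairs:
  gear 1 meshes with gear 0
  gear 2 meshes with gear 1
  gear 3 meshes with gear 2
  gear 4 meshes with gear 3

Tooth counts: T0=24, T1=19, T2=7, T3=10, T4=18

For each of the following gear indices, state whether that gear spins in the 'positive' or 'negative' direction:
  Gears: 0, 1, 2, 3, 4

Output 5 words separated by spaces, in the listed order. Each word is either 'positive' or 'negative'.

Gear 0 (driver): negative (depth 0)
  gear 1: meshes with gear 0 -> depth 1 -> positive (opposite of gear 0)
  gear 2: meshes with gear 1 -> depth 2 -> negative (opposite of gear 1)
  gear 3: meshes with gear 2 -> depth 3 -> positive (opposite of gear 2)
  gear 4: meshes with gear 3 -> depth 4 -> negative (opposite of gear 3)
Queried indices 0, 1, 2, 3, 4 -> negative, positive, negative, positive, negative

Answer: negative positive negative positive negative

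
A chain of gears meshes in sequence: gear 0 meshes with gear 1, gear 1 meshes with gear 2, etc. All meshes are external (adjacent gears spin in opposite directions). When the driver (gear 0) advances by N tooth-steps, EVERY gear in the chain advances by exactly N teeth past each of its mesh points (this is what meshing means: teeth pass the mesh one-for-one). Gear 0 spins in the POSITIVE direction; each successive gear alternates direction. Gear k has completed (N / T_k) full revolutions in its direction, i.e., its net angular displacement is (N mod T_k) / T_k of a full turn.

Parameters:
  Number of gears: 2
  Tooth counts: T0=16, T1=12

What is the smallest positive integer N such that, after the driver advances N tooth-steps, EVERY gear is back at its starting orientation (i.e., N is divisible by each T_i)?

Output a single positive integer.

Gear k returns to start when N is a multiple of T_k.
All gears at start simultaneously when N is a common multiple of [16, 12]; the smallest such N is lcm(16, 12).
Start: lcm = T0 = 16
Fold in T1=12: gcd(16, 12) = 4; lcm(16, 12) = 16 * 12 / 4 = 192 / 4 = 48
Full cycle length = 48

Answer: 48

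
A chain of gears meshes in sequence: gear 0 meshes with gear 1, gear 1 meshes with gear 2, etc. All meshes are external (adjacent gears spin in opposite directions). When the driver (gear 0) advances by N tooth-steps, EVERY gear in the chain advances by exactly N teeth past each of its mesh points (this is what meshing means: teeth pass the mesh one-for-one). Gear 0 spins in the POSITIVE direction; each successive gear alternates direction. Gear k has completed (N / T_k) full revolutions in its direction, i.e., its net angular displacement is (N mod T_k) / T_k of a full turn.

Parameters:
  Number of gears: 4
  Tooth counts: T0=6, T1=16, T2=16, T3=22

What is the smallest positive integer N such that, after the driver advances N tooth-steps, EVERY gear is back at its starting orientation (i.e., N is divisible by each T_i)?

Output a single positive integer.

Answer: 528

Derivation:
Gear k returns to start when N is a multiple of T_k.
All gears at start simultaneously when N is a common multiple of [6, 16, 16, 22]; the smallest such N is lcm(6, 16, 16, 22).
Start: lcm = T0 = 6
Fold in T1=16: gcd(6, 16) = 2; lcm(6, 16) = 6 * 16 / 2 = 96 / 2 = 48
Fold in T2=16: gcd(48, 16) = 16; lcm(48, 16) = 48 * 16 / 16 = 768 / 16 = 48
Fold in T3=22: gcd(48, 22) = 2; lcm(48, 22) = 48 * 22 / 2 = 1056 / 2 = 528
Full cycle length = 528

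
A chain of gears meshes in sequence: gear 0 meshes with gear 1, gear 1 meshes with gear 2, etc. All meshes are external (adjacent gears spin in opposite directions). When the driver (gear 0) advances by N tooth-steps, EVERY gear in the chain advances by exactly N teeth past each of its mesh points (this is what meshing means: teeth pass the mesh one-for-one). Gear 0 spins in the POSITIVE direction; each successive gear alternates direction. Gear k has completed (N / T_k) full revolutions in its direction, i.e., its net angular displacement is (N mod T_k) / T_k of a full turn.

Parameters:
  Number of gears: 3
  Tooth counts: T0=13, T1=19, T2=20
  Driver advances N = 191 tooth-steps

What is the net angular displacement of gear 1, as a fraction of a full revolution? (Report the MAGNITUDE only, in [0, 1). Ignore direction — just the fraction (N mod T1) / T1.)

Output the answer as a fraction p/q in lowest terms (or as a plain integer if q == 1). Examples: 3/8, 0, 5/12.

Chain of 3 gears, tooth counts: [13, 19, 20]
  gear 0: T0=13, direction=positive, advance = 191 mod 13 = 9 teeth = 9/13 turn
  gear 1: T1=19, direction=negative, advance = 191 mod 19 = 1 teeth = 1/19 turn
  gear 2: T2=20, direction=positive, advance = 191 mod 20 = 11 teeth = 11/20 turn
Gear 1: 191 mod 19 = 1
Fraction = 1 / 19 = 1/19 (gcd(1,19)=1) = 1/19

Answer: 1/19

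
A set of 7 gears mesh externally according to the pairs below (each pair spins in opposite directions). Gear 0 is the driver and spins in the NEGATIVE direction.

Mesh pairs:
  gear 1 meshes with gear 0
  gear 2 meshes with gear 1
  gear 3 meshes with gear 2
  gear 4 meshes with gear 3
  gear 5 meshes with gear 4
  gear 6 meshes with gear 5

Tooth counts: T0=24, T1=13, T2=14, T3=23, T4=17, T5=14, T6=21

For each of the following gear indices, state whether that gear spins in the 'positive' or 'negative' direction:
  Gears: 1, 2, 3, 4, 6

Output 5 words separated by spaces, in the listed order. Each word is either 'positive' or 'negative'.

Gear 0 (driver): negative (depth 0)
  gear 1: meshes with gear 0 -> depth 1 -> positive (opposite of gear 0)
  gear 2: meshes with gear 1 -> depth 2 -> negative (opposite of gear 1)
  gear 3: meshes with gear 2 -> depth 3 -> positive (opposite of gear 2)
  gear 4: meshes with gear 3 -> depth 4 -> negative (opposite of gear 3)
  gear 5: meshes with gear 4 -> depth 5 -> positive (opposite of gear 4)
  gear 6: meshes with gear 5 -> depth 6 -> negative (opposite of gear 5)
Queried indices 1, 2, 3, 4, 6 -> positive, negative, positive, negative, negative

Answer: positive negative positive negative negative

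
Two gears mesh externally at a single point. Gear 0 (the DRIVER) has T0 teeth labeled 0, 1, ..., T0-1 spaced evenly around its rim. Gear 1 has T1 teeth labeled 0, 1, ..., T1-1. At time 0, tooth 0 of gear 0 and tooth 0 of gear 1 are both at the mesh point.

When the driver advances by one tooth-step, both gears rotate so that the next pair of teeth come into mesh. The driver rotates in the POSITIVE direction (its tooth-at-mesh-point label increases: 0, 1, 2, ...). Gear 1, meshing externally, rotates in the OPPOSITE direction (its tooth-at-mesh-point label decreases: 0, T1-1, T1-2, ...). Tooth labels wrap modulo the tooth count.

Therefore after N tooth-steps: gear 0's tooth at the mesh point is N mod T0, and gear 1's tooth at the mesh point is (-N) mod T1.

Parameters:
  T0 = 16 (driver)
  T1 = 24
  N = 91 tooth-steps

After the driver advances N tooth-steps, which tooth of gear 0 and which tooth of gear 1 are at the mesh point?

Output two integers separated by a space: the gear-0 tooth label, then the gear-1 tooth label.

Gear 0 (driver, T0=16): tooth at mesh = N mod T0
  91 = 5 * 16 + 11, so 91 mod 16 = 11
  gear 0 tooth = 11
Gear 1 (driven, T1=24): tooth at mesh = (-N) mod T1
  91 = 3 * 24 + 19, so 91 mod 24 = 19
  (-91) mod 24 = (-19) mod 24 = 24 - 19 = 5
Mesh after 91 steps: gear-0 tooth 11 meets gear-1 tooth 5

Answer: 11 5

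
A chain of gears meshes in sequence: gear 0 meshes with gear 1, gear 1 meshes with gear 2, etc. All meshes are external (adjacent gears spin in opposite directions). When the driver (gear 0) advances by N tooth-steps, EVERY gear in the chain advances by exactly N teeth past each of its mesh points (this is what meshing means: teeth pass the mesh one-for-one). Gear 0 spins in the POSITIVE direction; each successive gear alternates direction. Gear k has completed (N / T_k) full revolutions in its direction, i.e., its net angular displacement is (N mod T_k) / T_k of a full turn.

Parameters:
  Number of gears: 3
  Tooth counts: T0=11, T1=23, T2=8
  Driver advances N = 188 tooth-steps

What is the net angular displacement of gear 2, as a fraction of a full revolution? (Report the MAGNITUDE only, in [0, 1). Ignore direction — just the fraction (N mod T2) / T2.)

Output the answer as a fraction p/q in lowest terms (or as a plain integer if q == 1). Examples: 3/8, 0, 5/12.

Chain of 3 gears, tooth counts: [11, 23, 8]
  gear 0: T0=11, direction=positive, advance = 188 mod 11 = 1 teeth = 1/11 turn
  gear 1: T1=23, direction=negative, advance = 188 mod 23 = 4 teeth = 4/23 turn
  gear 2: T2=8, direction=positive, advance = 188 mod 8 = 4 teeth = 4/8 turn
Gear 2: 188 mod 8 = 4
Fraction = 4 / 8 = 1/2 (gcd(4,8)=4) = 1/2

Answer: 1/2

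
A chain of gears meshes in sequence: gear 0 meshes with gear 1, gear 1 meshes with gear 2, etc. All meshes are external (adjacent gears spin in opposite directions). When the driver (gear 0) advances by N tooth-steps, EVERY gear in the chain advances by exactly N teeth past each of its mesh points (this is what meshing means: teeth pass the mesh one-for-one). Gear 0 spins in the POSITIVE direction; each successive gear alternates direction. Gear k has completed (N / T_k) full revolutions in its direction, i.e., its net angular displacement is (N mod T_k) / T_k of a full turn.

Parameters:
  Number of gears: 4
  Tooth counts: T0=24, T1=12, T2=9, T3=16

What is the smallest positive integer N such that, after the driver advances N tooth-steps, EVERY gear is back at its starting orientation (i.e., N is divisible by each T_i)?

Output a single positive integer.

Gear k returns to start when N is a multiple of T_k.
All gears at start simultaneously when N is a common multiple of [24, 12, 9, 16]; the smallest such N is lcm(24, 12, 9, 16).
Start: lcm = T0 = 24
Fold in T1=12: gcd(24, 12) = 12; lcm(24, 12) = 24 * 12 / 12 = 288 / 12 = 24
Fold in T2=9: gcd(24, 9) = 3; lcm(24, 9) = 24 * 9 / 3 = 216 / 3 = 72
Fold in T3=16: gcd(72, 16) = 8; lcm(72, 16) = 72 * 16 / 8 = 1152 / 8 = 144
Full cycle length = 144

Answer: 144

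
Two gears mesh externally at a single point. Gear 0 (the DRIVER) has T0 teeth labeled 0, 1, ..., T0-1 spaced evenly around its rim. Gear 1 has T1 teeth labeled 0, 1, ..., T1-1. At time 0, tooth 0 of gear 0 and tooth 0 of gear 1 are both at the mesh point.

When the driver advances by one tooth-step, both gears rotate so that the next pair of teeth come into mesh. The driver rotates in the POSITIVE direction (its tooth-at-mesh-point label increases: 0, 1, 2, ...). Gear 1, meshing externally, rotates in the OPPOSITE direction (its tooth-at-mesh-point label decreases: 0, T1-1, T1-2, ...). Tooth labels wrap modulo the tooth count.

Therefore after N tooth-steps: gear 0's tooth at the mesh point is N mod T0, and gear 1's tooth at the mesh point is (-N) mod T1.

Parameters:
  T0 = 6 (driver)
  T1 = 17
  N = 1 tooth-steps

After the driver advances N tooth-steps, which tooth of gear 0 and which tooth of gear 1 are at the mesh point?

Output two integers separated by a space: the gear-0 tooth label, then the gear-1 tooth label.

Gear 0 (driver, T0=6): tooth at mesh = N mod T0
  1 = 0 * 6 + 1, so 1 mod 6 = 1
  gear 0 tooth = 1
Gear 1 (driven, T1=17): tooth at mesh = (-N) mod T1
  1 = 0 * 17 + 1, so 1 mod 17 = 1
  (-1) mod 17 = (-1) mod 17 = 17 - 1 = 16
Mesh after 1 steps: gear-0 tooth 1 meets gear-1 tooth 16

Answer: 1 16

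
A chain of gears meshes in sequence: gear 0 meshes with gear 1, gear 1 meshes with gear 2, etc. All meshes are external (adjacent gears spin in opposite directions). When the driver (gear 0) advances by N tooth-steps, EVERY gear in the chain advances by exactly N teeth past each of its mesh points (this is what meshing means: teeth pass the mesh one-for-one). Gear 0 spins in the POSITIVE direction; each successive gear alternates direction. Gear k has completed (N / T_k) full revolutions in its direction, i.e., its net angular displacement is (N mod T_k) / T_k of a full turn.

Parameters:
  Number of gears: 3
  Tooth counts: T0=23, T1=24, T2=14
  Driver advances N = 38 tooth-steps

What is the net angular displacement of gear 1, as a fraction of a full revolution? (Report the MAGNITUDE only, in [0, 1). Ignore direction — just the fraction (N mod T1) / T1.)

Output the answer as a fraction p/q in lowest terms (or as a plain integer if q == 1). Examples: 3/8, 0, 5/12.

Chain of 3 gears, tooth counts: [23, 24, 14]
  gear 0: T0=23, direction=positive, advance = 38 mod 23 = 15 teeth = 15/23 turn
  gear 1: T1=24, direction=negative, advance = 38 mod 24 = 14 teeth = 14/24 turn
  gear 2: T2=14, direction=positive, advance = 38 mod 14 = 10 teeth = 10/14 turn
Gear 1: 38 mod 24 = 14
Fraction = 14 / 24 = 7/12 (gcd(14,24)=2) = 7/12

Answer: 7/12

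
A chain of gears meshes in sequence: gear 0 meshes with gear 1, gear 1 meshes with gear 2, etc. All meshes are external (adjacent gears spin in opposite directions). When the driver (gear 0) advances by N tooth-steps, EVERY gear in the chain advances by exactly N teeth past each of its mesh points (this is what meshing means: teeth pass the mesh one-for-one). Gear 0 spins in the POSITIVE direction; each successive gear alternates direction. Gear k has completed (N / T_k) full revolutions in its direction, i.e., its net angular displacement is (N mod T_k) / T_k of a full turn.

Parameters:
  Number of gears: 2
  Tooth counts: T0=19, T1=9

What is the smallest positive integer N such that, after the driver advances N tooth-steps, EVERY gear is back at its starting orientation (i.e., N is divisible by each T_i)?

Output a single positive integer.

Gear k returns to start when N is a multiple of T_k.
All gears at start simultaneously when N is a common multiple of [19, 9]; the smallest such N is lcm(19, 9).
Start: lcm = T0 = 19
Fold in T1=9: gcd(19, 9) = 1; lcm(19, 9) = 19 * 9 / 1 = 171 / 1 = 171
Full cycle length = 171

Answer: 171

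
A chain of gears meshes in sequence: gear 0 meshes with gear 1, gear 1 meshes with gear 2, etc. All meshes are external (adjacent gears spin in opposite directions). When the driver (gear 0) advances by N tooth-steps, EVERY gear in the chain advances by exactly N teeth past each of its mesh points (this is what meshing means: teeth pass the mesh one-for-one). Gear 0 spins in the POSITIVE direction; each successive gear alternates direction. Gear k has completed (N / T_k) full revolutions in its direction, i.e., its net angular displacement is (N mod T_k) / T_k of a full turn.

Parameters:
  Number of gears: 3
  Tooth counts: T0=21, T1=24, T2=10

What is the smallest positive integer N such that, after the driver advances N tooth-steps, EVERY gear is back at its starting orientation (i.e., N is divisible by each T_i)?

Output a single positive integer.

Gear k returns to start when N is a multiple of T_k.
All gears at start simultaneously when N is a common multiple of [21, 24, 10]; the smallest such N is lcm(21, 24, 10).
Start: lcm = T0 = 21
Fold in T1=24: gcd(21, 24) = 3; lcm(21, 24) = 21 * 24 / 3 = 504 / 3 = 168
Fold in T2=10: gcd(168, 10) = 2; lcm(168, 10) = 168 * 10 / 2 = 1680 / 2 = 840
Full cycle length = 840

Answer: 840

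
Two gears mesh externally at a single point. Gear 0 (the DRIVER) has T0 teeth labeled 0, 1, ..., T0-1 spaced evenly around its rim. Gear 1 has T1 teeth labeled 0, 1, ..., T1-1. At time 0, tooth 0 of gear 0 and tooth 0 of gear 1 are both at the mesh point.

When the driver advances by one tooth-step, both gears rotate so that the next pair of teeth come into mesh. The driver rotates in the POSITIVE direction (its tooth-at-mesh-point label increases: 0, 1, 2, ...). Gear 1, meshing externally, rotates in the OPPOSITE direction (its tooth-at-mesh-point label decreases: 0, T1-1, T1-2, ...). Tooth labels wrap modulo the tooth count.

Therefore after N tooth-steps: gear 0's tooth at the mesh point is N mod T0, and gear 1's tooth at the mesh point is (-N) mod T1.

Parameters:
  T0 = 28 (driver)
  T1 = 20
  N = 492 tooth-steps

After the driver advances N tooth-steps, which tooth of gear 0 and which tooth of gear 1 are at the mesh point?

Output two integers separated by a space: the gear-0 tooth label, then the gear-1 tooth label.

Gear 0 (driver, T0=28): tooth at mesh = N mod T0
  492 = 17 * 28 + 16, so 492 mod 28 = 16
  gear 0 tooth = 16
Gear 1 (driven, T1=20): tooth at mesh = (-N) mod T1
  492 = 24 * 20 + 12, so 492 mod 20 = 12
  (-492) mod 20 = (-12) mod 20 = 20 - 12 = 8
Mesh after 492 steps: gear-0 tooth 16 meets gear-1 tooth 8

Answer: 16 8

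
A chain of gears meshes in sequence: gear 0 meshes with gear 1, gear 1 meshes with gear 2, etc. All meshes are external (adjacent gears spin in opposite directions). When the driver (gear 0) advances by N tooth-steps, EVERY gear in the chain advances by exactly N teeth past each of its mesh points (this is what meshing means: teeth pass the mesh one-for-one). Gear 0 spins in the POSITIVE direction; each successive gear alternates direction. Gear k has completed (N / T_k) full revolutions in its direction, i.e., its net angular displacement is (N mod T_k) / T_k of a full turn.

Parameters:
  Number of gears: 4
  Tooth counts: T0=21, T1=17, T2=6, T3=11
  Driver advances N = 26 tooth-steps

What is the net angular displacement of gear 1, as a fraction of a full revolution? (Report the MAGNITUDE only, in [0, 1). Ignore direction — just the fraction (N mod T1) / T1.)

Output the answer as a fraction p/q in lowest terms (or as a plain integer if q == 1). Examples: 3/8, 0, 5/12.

Answer: 9/17

Derivation:
Chain of 4 gears, tooth counts: [21, 17, 6, 11]
  gear 0: T0=21, direction=positive, advance = 26 mod 21 = 5 teeth = 5/21 turn
  gear 1: T1=17, direction=negative, advance = 26 mod 17 = 9 teeth = 9/17 turn
  gear 2: T2=6, direction=positive, advance = 26 mod 6 = 2 teeth = 2/6 turn
  gear 3: T3=11, direction=negative, advance = 26 mod 11 = 4 teeth = 4/11 turn
Gear 1: 26 mod 17 = 9
Fraction = 9 / 17 = 9/17 (gcd(9,17)=1) = 9/17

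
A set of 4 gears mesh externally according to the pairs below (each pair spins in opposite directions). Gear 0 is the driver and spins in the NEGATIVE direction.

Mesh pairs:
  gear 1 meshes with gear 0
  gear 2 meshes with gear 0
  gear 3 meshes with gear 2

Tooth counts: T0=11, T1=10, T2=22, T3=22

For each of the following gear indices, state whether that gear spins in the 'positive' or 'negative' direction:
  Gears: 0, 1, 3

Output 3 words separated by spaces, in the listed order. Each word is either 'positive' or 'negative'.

Answer: negative positive negative

Derivation:
Gear 0 (driver): negative (depth 0)
  gear 1: meshes with gear 0 -> depth 1 -> positive (opposite of gear 0)
  gear 2: meshes with gear 0 -> depth 1 -> positive (opposite of gear 0)
  gear 3: meshes with gear 2 -> depth 2 -> negative (opposite of gear 2)
Queried indices 0, 1, 3 -> negative, positive, negative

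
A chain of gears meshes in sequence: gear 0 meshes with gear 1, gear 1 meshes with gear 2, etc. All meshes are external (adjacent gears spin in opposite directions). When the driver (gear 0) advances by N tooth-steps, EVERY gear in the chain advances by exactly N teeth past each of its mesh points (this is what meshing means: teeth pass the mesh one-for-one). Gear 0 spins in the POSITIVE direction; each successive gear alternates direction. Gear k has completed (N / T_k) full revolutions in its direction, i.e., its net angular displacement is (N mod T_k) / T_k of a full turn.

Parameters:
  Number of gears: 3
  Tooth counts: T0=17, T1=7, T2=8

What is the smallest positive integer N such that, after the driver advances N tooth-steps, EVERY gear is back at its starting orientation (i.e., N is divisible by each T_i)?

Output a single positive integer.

Answer: 952

Derivation:
Gear k returns to start when N is a multiple of T_k.
All gears at start simultaneously when N is a common multiple of [17, 7, 8]; the smallest such N is lcm(17, 7, 8).
Start: lcm = T0 = 17
Fold in T1=7: gcd(17, 7) = 1; lcm(17, 7) = 17 * 7 / 1 = 119 / 1 = 119
Fold in T2=8: gcd(119, 8) = 1; lcm(119, 8) = 119 * 8 / 1 = 952 / 1 = 952
Full cycle length = 952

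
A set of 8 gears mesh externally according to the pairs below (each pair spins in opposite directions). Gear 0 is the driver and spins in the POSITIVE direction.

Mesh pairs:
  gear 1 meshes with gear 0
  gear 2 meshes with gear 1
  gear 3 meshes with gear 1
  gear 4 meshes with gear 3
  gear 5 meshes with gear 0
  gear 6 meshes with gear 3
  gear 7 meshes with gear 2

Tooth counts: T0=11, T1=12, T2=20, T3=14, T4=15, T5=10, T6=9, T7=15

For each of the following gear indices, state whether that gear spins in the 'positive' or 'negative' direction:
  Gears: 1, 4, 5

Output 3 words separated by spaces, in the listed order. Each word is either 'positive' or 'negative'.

Answer: negative negative negative

Derivation:
Gear 0 (driver): positive (depth 0)
  gear 1: meshes with gear 0 -> depth 1 -> negative (opposite of gear 0)
  gear 2: meshes with gear 1 -> depth 2 -> positive (opposite of gear 1)
  gear 3: meshes with gear 1 -> depth 2 -> positive (opposite of gear 1)
  gear 4: meshes with gear 3 -> depth 3 -> negative (opposite of gear 3)
  gear 5: meshes with gear 0 -> depth 1 -> negative (opposite of gear 0)
  gear 6: meshes with gear 3 -> depth 3 -> negative (opposite of gear 3)
  gear 7: meshes with gear 2 -> depth 3 -> negative (opposite of gear 2)
Queried indices 1, 4, 5 -> negative, negative, negative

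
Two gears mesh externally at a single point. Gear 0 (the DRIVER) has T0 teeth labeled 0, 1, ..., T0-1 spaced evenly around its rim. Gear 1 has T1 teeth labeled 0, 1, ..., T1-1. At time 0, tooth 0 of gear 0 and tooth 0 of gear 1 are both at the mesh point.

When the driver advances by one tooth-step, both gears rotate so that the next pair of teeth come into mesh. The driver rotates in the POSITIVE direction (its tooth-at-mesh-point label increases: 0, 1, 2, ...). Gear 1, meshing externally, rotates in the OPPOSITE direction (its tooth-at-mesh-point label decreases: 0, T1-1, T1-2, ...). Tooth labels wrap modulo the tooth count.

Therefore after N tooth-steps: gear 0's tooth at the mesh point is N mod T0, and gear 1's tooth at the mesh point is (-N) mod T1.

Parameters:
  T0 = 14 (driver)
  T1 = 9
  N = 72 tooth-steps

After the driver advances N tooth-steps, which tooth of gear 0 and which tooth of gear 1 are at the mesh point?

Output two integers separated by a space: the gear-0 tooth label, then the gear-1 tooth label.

Answer: 2 0

Derivation:
Gear 0 (driver, T0=14): tooth at mesh = N mod T0
  72 = 5 * 14 + 2, so 72 mod 14 = 2
  gear 0 tooth = 2
Gear 1 (driven, T1=9): tooth at mesh = (-N) mod T1
  72 = 8 * 9 + 0, so 72 mod 9 = 0
  (-72) mod 9 = 0
Mesh after 72 steps: gear-0 tooth 2 meets gear-1 tooth 0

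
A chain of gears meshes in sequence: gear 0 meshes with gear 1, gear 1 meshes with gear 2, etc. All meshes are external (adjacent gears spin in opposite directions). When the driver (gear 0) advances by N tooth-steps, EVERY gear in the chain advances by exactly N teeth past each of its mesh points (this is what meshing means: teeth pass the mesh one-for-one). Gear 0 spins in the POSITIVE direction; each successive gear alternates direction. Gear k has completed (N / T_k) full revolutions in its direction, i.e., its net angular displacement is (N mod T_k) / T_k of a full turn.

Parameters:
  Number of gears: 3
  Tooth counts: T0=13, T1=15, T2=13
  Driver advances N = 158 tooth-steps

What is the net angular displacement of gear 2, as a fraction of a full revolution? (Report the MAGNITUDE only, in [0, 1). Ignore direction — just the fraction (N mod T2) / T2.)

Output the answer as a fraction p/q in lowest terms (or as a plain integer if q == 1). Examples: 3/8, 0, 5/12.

Chain of 3 gears, tooth counts: [13, 15, 13]
  gear 0: T0=13, direction=positive, advance = 158 mod 13 = 2 teeth = 2/13 turn
  gear 1: T1=15, direction=negative, advance = 158 mod 15 = 8 teeth = 8/15 turn
  gear 2: T2=13, direction=positive, advance = 158 mod 13 = 2 teeth = 2/13 turn
Gear 2: 158 mod 13 = 2
Fraction = 2 / 13 = 2/13 (gcd(2,13)=1) = 2/13

Answer: 2/13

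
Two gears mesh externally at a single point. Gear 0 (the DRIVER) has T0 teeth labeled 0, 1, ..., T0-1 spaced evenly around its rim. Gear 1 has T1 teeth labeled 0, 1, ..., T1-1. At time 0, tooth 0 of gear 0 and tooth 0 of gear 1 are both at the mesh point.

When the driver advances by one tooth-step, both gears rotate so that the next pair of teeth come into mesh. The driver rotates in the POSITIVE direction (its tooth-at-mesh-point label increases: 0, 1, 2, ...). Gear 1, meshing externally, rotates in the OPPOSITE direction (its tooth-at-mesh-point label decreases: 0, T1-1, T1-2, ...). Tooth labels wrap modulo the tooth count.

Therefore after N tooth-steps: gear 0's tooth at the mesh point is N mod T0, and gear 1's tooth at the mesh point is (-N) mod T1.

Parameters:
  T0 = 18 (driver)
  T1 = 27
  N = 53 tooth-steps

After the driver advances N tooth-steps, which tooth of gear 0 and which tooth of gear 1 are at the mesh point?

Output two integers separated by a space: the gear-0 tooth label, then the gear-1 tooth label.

Gear 0 (driver, T0=18): tooth at mesh = N mod T0
  53 = 2 * 18 + 17, so 53 mod 18 = 17
  gear 0 tooth = 17
Gear 1 (driven, T1=27): tooth at mesh = (-N) mod T1
  53 = 1 * 27 + 26, so 53 mod 27 = 26
  (-53) mod 27 = (-26) mod 27 = 27 - 26 = 1
Mesh after 53 steps: gear-0 tooth 17 meets gear-1 tooth 1

Answer: 17 1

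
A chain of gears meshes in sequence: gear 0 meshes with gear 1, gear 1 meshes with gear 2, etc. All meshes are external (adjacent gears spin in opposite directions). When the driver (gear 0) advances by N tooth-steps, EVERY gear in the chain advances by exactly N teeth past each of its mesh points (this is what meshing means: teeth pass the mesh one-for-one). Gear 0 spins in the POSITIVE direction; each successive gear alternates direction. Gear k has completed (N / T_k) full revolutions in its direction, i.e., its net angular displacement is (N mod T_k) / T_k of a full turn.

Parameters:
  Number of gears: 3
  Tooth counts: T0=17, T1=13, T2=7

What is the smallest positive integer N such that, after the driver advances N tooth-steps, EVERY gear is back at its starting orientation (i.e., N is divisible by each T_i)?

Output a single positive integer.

Gear k returns to start when N is a multiple of T_k.
All gears at start simultaneously when N is a common multiple of [17, 13, 7]; the smallest such N is lcm(17, 13, 7).
Start: lcm = T0 = 17
Fold in T1=13: gcd(17, 13) = 1; lcm(17, 13) = 17 * 13 / 1 = 221 / 1 = 221
Fold in T2=7: gcd(221, 7) = 1; lcm(221, 7) = 221 * 7 / 1 = 1547 / 1 = 1547
Full cycle length = 1547

Answer: 1547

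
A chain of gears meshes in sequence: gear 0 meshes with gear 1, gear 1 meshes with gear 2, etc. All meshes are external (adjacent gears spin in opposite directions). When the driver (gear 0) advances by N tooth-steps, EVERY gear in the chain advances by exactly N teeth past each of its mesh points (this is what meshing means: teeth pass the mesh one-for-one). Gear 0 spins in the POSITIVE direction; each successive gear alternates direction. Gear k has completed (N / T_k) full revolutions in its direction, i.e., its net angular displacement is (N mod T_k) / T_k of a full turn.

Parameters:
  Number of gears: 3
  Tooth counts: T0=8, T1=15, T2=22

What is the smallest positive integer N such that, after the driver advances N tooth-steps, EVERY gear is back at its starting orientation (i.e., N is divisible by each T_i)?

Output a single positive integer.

Gear k returns to start when N is a multiple of T_k.
All gears at start simultaneously when N is a common multiple of [8, 15, 22]; the smallest such N is lcm(8, 15, 22).
Start: lcm = T0 = 8
Fold in T1=15: gcd(8, 15) = 1; lcm(8, 15) = 8 * 15 / 1 = 120 / 1 = 120
Fold in T2=22: gcd(120, 22) = 2; lcm(120, 22) = 120 * 22 / 2 = 2640 / 2 = 1320
Full cycle length = 1320

Answer: 1320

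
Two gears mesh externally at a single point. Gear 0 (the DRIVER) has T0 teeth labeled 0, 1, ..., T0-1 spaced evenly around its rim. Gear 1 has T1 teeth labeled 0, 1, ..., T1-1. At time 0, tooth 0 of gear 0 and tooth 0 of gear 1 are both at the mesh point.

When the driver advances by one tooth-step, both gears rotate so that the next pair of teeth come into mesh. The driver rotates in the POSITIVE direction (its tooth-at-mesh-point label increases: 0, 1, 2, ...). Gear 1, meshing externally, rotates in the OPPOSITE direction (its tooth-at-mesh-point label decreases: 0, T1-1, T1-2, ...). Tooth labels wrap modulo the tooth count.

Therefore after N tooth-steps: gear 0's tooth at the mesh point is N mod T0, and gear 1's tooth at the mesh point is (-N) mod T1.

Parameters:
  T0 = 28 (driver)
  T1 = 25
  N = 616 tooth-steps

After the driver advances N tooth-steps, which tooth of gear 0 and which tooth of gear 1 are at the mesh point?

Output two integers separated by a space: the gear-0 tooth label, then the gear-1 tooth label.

Gear 0 (driver, T0=28): tooth at mesh = N mod T0
  616 = 22 * 28 + 0, so 616 mod 28 = 0
  gear 0 tooth = 0
Gear 1 (driven, T1=25): tooth at mesh = (-N) mod T1
  616 = 24 * 25 + 16, so 616 mod 25 = 16
  (-616) mod 25 = (-16) mod 25 = 25 - 16 = 9
Mesh after 616 steps: gear-0 tooth 0 meets gear-1 tooth 9

Answer: 0 9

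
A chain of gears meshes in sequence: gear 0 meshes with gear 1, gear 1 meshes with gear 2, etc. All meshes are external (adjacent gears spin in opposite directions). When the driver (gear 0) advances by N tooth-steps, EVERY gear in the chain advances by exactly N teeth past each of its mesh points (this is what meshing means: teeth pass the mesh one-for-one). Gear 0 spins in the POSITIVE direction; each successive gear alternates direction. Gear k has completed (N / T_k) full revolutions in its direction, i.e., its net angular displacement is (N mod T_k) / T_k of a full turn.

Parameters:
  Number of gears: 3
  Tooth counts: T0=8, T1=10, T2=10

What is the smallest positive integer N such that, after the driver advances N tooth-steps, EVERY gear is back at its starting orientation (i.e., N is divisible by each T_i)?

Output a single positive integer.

Answer: 40

Derivation:
Gear k returns to start when N is a multiple of T_k.
All gears at start simultaneously when N is a common multiple of [8, 10, 10]; the smallest such N is lcm(8, 10, 10).
Start: lcm = T0 = 8
Fold in T1=10: gcd(8, 10) = 2; lcm(8, 10) = 8 * 10 / 2 = 80 / 2 = 40
Fold in T2=10: gcd(40, 10) = 10; lcm(40, 10) = 40 * 10 / 10 = 400 / 10 = 40
Full cycle length = 40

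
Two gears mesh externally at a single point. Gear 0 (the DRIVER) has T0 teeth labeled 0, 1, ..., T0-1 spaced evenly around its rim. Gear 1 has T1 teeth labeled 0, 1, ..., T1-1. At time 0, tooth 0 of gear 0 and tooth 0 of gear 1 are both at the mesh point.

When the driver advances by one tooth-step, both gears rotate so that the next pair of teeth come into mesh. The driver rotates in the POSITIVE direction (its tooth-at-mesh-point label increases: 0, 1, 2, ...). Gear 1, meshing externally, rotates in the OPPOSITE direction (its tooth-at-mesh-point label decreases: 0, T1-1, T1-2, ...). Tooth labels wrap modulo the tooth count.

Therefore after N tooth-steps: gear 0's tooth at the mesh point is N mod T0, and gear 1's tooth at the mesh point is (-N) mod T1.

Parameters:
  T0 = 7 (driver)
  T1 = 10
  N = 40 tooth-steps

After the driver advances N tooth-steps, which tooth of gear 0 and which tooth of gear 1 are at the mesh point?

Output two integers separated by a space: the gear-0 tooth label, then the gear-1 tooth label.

Gear 0 (driver, T0=7): tooth at mesh = N mod T0
  40 = 5 * 7 + 5, so 40 mod 7 = 5
  gear 0 tooth = 5
Gear 1 (driven, T1=10): tooth at mesh = (-N) mod T1
  40 = 4 * 10 + 0, so 40 mod 10 = 0
  (-40) mod 10 = 0
Mesh after 40 steps: gear-0 tooth 5 meets gear-1 tooth 0

Answer: 5 0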